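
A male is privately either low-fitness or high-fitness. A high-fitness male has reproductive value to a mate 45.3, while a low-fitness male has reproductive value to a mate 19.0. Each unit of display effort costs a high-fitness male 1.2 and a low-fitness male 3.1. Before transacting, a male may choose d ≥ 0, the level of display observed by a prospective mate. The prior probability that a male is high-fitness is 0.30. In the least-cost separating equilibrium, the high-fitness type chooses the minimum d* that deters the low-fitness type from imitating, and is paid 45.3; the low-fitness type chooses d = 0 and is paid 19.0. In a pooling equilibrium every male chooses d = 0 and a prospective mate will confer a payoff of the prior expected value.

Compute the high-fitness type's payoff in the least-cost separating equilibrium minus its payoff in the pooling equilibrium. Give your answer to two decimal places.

Least-cost separating signal: d* solves 19.0 = 45.3 − 3.1·d*, so d* = (45.3 − 19.0)/3.1 ≈ 8.4839.
High-fitness type's separating payoff: 45.3 − 1.2 × d* = 45.3 − 1.2 × (45.3 − 19.0)/3.1 = 45.3 − 31.56/3.1 ≈ 35.1194.
Pooling payoff: 0.30 × 45.3 + 0.70 × 19.0 = 26.89.
Difference: 35.1194 − 26.89 = 8.2294, i.e. 8.23 to two decimal places.
The high-fitness type prefers to separate.

8.23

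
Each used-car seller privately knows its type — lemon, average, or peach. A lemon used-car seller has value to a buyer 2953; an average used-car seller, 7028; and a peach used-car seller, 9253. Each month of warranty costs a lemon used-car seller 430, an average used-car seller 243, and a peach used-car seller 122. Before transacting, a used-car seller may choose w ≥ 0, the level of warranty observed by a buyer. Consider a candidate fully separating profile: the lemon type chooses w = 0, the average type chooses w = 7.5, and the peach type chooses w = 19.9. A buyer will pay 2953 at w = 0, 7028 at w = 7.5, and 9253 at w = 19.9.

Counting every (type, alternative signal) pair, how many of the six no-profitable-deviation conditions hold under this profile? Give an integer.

5

Peach (own payoff 9253 − 122×19.9 = 6825.2): to w=0 gives 2953 → no gain ✓; to w=7.5 gives 7028 − 122×7.5 = 6113 → no gain ✓.
Average (own payoff 7028 − 243×7.5 = 5205.5): to w=0 gives 2953 → no gain ✓; to w=19.9 gives 9253 − 243×19.9 = 4417.3 → no gain ✓.
Lemon (own payoff 2953): to w=7.5 gives 7028 − 430×7.5 = 3803 → profitable ✗; to w=19.9 gives 9253 − 430×19.9 = 696 → no gain ✓.
5 of the 6 constraints hold; not an equilibrium.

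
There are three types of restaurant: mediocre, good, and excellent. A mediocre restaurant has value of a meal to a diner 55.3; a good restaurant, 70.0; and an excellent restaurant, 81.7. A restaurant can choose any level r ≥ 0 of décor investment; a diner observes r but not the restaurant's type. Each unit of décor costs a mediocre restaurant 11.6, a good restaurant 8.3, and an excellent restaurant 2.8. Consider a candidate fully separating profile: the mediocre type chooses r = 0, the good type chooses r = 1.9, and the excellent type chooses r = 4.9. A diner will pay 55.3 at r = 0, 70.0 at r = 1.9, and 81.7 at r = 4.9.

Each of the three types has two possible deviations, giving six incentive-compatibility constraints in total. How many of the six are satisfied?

5

Mediocre (own payoff 55.3): to r=1.9 gives 70.0 − 11.6×1.9 = 47.96 → no gain ✓; to r=4.9 gives 81.7 − 11.6×4.9 = 24.86 → no gain ✓.
Good (own payoff 70.0 − 8.3×1.9 = 54.23): to r=0 gives 55.3 → profitable ✗; to r=4.9 gives 81.7 − 8.3×4.9 = 41.03 → no gain ✓.
Excellent (own payoff 81.7 − 2.8×4.9 = 67.98): to r=0 gives 55.3 → no gain ✓; to r=1.9 gives 70.0 − 2.8×1.9 = 64.68 → no gain ✓.
5 of the 6 constraints hold; not an equilibrium.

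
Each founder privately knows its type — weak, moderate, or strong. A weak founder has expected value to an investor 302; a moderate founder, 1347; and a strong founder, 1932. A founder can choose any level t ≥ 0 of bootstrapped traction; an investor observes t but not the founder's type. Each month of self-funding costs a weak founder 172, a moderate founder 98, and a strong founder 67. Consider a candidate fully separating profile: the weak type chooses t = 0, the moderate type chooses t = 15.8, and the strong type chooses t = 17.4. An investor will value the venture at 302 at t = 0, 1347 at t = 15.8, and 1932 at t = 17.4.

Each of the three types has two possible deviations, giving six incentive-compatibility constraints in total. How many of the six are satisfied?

Moderate (own payoff 1347 − 98×15.8 = -201.4): to t=0 gives 302 → profitable ✗; to t=17.4 gives 1932 − 98×17.4 = 226.8 → profitable ✗.
Weak (own payoff 302): to t=15.8 gives 1347 − 172×15.8 = -1370.6 → no gain ✓; to t=17.4 gives 1932 − 172×17.4 = -1060.8 → no gain ✓.
Strong (own payoff 1932 − 67×17.4 = 766.2): to t=0 gives 302 → no gain ✓; to t=15.8 gives 1347 − 67×15.8 = 288.4 → no gain ✓.
4 of the 6 constraints hold; not an equilibrium.

4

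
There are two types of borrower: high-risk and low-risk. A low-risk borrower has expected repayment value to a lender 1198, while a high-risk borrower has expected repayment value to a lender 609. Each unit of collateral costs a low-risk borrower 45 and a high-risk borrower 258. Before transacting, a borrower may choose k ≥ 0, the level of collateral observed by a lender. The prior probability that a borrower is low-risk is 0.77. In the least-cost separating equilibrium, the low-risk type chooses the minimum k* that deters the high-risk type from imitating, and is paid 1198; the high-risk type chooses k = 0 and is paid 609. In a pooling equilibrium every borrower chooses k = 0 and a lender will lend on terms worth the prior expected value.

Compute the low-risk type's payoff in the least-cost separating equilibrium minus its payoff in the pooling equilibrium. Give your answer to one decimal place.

32.7

Least-cost separating signal: k* solves 609 = 1198 − 258·k*, so k* = (1198 − 609)/258 ≈ 2.2829.
Low-risk type's separating payoff: 1198 − 45 × k* = 1198 − 45 × (1198 − 609)/258 = 1198 − 26505/258 ≈ 1095.267.
Pooling payoff: 0.77 × 1198 + 0.23 × 609 = 1062.53.
Difference: 1095.267 − 1062.53 = 32.737, i.e. 32.7 to one decimal place.
The low-risk type prefers to separate.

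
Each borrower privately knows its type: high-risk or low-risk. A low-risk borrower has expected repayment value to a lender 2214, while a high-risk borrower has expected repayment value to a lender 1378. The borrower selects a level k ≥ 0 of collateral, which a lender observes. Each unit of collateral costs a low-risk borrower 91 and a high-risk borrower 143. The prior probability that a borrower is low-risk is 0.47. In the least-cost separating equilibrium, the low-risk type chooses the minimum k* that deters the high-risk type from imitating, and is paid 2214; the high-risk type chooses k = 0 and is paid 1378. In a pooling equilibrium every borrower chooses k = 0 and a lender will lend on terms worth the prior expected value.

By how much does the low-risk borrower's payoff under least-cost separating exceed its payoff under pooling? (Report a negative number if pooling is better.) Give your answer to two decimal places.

-88.92

Least-cost separating signal: k* solves 1378 = 2214 − 143·k*, so k* = (2214 − 1378)/143 ≈ 5.8462.
Low-risk type's separating payoff: 2214 − 91 × k* = 2214 − 91 × (2214 − 1378)/143 = 2214 − 76076/143 = 1682.
Pooling payoff: 0.47 × 2214 + 0.53 × 1378 = 1770.92.
Difference: 1682 − 1770.92 = -88.92.
The low-risk type would prefer the pooling outcome.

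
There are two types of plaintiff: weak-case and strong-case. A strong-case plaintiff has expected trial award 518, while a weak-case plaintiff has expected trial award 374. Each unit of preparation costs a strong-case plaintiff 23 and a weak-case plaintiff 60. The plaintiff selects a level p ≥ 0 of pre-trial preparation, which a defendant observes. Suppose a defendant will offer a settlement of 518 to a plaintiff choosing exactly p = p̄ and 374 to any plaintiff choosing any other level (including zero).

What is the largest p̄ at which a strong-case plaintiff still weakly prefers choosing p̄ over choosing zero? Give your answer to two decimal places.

Choosing p̄ yields the strong-case type 518 − 23·p̄; choosing zero yields 374.
The strong-case type is indifferent at 518 − 23·p̄ = 374, i.e. p̄ = (518 − 374) / 23 ≈ 6.26.
For any p̄ above 6.26 the strong-case type would rather pool at zero, so separation collapses.

6.26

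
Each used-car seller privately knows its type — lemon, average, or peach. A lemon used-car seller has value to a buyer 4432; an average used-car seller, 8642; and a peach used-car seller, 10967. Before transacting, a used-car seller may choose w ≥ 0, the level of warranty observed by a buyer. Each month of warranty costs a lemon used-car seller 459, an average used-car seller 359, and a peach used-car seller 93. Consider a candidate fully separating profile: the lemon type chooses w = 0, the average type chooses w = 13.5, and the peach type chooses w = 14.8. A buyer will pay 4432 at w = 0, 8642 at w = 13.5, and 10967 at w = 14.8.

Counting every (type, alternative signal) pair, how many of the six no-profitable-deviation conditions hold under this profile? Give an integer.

Average (own payoff 8642 − 359×13.5 = 3795.5): to w=0 gives 4432 → profitable ✗; to w=14.8 gives 10967 − 359×14.8 = 5653.8 → profitable ✗.
Lemon (own payoff 4432): to w=13.5 gives 8642 − 459×13.5 = 2445.5 → no gain ✓; to w=14.8 gives 10967 − 459×14.8 = 4173.8 → no gain ✓.
Peach (own payoff 10967 − 93×14.8 = 9590.6): to w=0 gives 4432 → no gain ✓; to w=13.5 gives 8642 − 93×13.5 = 7386.5 → no gain ✓.
4 of the 6 constraints hold; not an equilibrium.

4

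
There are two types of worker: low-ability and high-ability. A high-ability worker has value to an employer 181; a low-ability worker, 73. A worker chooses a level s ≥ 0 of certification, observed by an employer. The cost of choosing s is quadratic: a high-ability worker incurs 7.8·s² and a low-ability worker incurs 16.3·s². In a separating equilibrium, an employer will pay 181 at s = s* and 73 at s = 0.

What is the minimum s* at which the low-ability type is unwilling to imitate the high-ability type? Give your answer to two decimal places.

The low-ability type at s = 0 receives 73; imitating at s* yields 181 − 16.3·s*².
Indifference: 73 = 181 − 16.3·s*², so s*² = (181 − 73) / 16.3 ≈ 6.6258.
s* = √6.6258 ≈ 2.57.

2.57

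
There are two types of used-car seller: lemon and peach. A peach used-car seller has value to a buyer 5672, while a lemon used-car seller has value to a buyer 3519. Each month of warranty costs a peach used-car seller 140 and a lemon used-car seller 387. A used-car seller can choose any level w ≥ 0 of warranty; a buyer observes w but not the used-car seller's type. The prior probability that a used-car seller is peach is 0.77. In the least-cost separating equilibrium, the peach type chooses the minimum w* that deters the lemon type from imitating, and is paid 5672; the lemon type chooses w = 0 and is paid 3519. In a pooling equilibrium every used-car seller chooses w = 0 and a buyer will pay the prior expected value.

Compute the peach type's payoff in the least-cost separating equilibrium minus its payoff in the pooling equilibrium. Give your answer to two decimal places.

Least-cost separating signal: w* solves 3519 = 5672 − 387·w*, so w* = (5672 − 3519)/387 ≈ 5.5633.
Peach type's separating payoff: 5672 − 140 × w* = 5672 − 140 × (5672 − 3519)/387 = 5672 − 301420/387 ≈ 4893.1370.
Pooling payoff: 0.77 × 5672 + 0.23 × 3519 = 5176.81.
Difference: 4893.1370 − 5176.81 = -283.673, i.e. -283.67 to two decimal places.
The peach type would prefer the pooling outcome.

-283.67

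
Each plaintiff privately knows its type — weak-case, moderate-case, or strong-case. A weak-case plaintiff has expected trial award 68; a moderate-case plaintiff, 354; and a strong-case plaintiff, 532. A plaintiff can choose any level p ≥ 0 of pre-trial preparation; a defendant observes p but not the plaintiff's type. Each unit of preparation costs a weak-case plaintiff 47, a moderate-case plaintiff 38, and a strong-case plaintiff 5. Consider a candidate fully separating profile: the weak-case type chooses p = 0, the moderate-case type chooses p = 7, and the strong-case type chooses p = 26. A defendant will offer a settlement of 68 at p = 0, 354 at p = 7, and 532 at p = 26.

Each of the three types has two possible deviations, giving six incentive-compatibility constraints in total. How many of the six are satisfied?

Moderate-case (own payoff 354 − 38×7 = 88): to p=0 gives 68 → no gain ✓; to p=26 gives 532 − 38×26 = -456 → no gain ✓.
Strong-case (own payoff 532 − 5×26 = 402): to p=0 gives 68 → no gain ✓; to p=7 gives 354 − 5×7 = 319 → no gain ✓.
Weak-case (own payoff 68): to p=7 gives 354 − 47×7 = 25 → no gain ✓; to p=26 gives 532 − 47×26 = -690 → no gain ✓.
6 of the 6 constraints hold; this profile is a separating equilibrium.

6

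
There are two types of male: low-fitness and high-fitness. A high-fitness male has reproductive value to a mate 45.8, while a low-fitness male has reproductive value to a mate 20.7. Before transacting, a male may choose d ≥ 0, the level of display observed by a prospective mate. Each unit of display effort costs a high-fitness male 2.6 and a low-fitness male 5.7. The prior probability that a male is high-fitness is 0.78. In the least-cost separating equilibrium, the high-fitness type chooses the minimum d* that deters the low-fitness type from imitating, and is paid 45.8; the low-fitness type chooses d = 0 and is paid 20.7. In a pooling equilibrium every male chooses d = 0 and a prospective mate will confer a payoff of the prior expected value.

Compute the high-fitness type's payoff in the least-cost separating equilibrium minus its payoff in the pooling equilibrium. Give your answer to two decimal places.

Least-cost separating signal: d* solves 20.7 = 45.8 − 5.7·d*, so d* = (45.8 − 20.7)/5.7 ≈ 4.4035.
High-fitness type's separating payoff: 45.8 − 2.6 × d* = 45.8 − 2.6 × (45.8 − 20.7)/5.7 = 45.8 − 65.26/5.7 ≈ 34.3509.
Pooling payoff: 0.78 × 45.8 + 0.22 × 20.7 = 40.278.
Difference: 34.3509 − 40.278 = -5.9271, i.e. -5.93 to two decimal places.
The high-fitness type would prefer the pooling outcome.

-5.93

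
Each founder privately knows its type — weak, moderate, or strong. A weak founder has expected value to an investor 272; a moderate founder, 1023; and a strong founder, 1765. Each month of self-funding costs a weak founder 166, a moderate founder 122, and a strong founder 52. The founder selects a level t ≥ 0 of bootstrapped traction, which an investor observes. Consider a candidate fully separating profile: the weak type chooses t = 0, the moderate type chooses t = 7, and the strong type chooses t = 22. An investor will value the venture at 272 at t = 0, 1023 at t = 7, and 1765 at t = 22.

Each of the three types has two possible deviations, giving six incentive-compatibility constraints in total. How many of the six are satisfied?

Strong (own payoff 1765 − 52×22 = 621): to t=0 gives 272 → no gain ✓; to t=7 gives 1023 − 52×7 = 659 → profitable ✗.
Weak (own payoff 272): to t=7 gives 1023 − 166×7 = -139 → no gain ✓; to t=22 gives 1765 − 166×22 = -1887 → no gain ✓.
Moderate (own payoff 1023 − 122×7 = 169): to t=0 gives 272 → profitable ✗; to t=22 gives 1765 − 122×22 = -919 → no gain ✓.
4 of the 6 constraints hold; not an equilibrium.

4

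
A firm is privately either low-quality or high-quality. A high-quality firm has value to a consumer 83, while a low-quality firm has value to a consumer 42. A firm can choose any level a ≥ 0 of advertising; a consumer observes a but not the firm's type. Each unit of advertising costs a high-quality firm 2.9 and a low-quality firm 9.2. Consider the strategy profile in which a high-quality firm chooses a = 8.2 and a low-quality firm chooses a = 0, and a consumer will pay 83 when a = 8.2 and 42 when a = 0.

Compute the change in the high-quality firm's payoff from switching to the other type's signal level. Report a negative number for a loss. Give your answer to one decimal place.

Playing a = 8.2 the high-quality firm receives 83 − 2.9 × 8.2 = 59.22.
Deviating to a = 0 yields 42 instead.
Gain from deviating: 42 − 59.22 = -17.22, i.e. -17.2 to one decimal place.
The gain is negative, so the high-quality type's incentive-compatibility constraint is satisfied.

-17.2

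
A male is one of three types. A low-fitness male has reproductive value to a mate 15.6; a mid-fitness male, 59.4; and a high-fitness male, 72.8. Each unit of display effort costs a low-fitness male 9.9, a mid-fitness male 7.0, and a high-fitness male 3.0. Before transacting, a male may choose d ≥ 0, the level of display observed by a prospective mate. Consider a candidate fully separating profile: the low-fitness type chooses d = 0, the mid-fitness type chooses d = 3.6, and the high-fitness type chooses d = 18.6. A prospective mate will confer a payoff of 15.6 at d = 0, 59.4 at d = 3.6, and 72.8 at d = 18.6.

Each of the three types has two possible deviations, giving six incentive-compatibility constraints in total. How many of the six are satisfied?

4

Mid-fitness (own payoff 59.4 − 7.0×3.6 = 34.2): to d=0 gives 15.6 → no gain ✓; to d=18.6 gives 72.8 − 7.0×18.6 = -57.4 → no gain ✓.
High-fitness (own payoff 72.8 − 3.0×18.6 = 17): to d=0 gives 15.6 → no gain ✓; to d=3.6 gives 59.4 − 3.0×3.6 = 48.6 → profitable ✗.
Low-fitness (own payoff 15.6): to d=3.6 gives 59.4 − 9.9×3.6 = 23.76 → profitable ✗; to d=18.6 gives 72.8 − 9.9×18.6 = -111.34 → no gain ✓.
4 of the 6 constraints hold; not an equilibrium.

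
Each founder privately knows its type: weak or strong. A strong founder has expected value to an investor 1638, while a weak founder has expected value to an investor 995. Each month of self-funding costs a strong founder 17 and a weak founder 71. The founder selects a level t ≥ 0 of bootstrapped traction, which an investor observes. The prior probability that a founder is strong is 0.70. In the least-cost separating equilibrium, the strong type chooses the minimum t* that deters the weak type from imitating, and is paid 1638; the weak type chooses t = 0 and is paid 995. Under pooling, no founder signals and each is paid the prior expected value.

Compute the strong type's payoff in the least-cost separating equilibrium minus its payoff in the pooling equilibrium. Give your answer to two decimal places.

38.94

Least-cost separating signal: t* solves 995 = 1638 − 71·t*, so t* = (1638 − 995)/71 ≈ 9.0563.
Strong type's separating payoff: 1638 − 17 × t* = 1638 − 17 × (1638 − 995)/71 = 1638 − 10931/71 ≈ 1484.0423.
Pooling payoff: 0.70 × 1638 + 0.30 × 995 = 1445.1.
Difference: 1484.0423 − 1445.1 = 38.9423, i.e. 38.94 to two decimal places.
The strong type prefers to separate.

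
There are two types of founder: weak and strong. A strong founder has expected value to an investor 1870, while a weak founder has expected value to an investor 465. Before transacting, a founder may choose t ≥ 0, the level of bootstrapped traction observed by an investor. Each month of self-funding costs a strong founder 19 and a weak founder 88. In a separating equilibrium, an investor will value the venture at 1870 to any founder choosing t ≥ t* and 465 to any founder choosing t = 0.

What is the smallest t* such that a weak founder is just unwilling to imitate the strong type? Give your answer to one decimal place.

16.0

A weak founder choosing t = 0 receives 465.
Imitating at t* instead would pay 1870 at cost 88·t*, netting 1870 − 88·t*.
Indifference: 465 = 1870 − 88·t*, so t* = (1870 − 465) / 88 ≈ 16.0.
At t* the weak type's incentive constraint just binds; the strong type strictly prefers t* since its per-unit cost is lower.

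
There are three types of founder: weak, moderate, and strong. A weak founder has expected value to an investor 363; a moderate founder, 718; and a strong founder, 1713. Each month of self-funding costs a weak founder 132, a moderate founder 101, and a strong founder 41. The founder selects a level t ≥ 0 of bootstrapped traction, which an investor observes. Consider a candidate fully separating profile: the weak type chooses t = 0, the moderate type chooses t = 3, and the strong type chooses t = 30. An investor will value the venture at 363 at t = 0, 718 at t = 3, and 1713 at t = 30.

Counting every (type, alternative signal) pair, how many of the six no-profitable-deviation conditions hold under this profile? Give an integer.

5

Moderate (own payoff 718 − 101×3 = 415): to t=0 gives 363 → no gain ✓; to t=30 gives 1713 − 101×30 = -1317 → no gain ✓.
Weak (own payoff 363): to t=3 gives 718 − 132×3 = 322 → no gain ✓; to t=30 gives 1713 − 132×30 = -2247 → no gain ✓.
Strong (own payoff 1713 − 41×30 = 483): to t=0 gives 363 → no gain ✓; to t=3 gives 718 − 41×3 = 595 → profitable ✗.
5 of the 6 constraints hold; not an equilibrium.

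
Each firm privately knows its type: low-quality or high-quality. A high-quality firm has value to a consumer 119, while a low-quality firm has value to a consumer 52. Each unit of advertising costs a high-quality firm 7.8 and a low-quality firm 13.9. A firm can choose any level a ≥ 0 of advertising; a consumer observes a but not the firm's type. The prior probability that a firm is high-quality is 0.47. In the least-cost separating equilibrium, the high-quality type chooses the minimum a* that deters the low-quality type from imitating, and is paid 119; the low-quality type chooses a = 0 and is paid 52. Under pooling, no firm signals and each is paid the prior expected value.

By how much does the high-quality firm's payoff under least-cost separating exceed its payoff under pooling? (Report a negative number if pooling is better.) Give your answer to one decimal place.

Least-cost separating signal: a* solves 52 = 119 − 13.9·a*, so a* = (119 − 52)/13.9 ≈ 4.8201.
High-quality type's separating payoff: 119 − 7.8 × a* = 119 − 7.8 × (119 − 52)/13.9 = 119 − 522.6/13.9 ≈ 81.403.
Pooling payoff: 0.47 × 119 + 0.53 × 52 = 83.49.
Difference: 81.403 − 83.49 = -2.087, i.e. -2.1 to one decimal place.
The high-quality type would prefer the pooling outcome.

-2.1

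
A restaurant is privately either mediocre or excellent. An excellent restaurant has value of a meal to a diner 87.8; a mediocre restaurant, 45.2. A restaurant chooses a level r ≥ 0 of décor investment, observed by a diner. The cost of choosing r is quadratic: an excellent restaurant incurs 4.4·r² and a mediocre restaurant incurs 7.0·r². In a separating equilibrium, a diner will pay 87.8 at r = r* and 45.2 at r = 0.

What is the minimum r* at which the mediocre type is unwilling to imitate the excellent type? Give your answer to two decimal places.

The mediocre type at r = 0 receives 45.2; imitating at r* yields 87.8 − 7.0·r*².
Indifference: 45.2 = 87.8 − 7.0·r*², so r*² = (87.8 − 45.2) / 7.0 ≈ 6.0857.
r* = √6.0857 ≈ 2.47.

2.47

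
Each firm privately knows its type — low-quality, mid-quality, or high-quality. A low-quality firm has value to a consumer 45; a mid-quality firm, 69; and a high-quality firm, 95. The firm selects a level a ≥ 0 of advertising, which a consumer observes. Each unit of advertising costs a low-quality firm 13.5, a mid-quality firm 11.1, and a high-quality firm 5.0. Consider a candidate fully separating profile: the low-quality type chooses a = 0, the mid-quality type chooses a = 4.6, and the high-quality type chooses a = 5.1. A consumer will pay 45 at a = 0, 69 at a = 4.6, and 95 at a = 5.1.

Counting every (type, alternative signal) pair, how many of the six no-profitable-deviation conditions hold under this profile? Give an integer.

4

High-quality (own payoff 95 − 5.0×5.1 = 69.5): to a=0 gives 45 → no gain ✓; to a=4.6 gives 69 − 5.0×4.6 = 46 → no gain ✓.
Mid-quality (own payoff 69 − 11.1×4.6 = 17.94): to a=0 gives 45 → profitable ✗; to a=5.1 gives 95 − 11.1×5.1 = 38.39 → profitable ✗.
Low-quality (own payoff 45): to a=4.6 gives 69 − 13.5×4.6 = 6.9 → no gain ✓; to a=5.1 gives 95 − 13.5×5.1 = 26.15 → no gain ✓.
4 of the 6 constraints hold; not an equilibrium.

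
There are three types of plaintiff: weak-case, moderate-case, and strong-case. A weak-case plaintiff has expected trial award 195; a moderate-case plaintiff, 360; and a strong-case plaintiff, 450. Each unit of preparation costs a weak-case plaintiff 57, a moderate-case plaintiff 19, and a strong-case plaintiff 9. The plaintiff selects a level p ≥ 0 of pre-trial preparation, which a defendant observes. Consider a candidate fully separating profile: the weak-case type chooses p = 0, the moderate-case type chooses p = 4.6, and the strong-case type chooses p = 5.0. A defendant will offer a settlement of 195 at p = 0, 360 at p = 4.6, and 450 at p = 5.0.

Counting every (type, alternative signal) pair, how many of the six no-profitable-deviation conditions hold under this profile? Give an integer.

5

Strong-case (own payoff 450 − 9×5.0 = 405): to p=0 gives 195 → no gain ✓; to p=4.6 gives 360 − 9×4.6 = 318.6 → no gain ✓.
Weak-case (own payoff 195): to p=4.6 gives 360 − 57×4.6 = 97.8 → no gain ✓; to p=5.0 gives 450 − 57×5.0 = 165 → no gain ✓.
Moderate-case (own payoff 360 − 19×4.6 = 272.6): to p=0 gives 195 → no gain ✓; to p=5.0 gives 450 − 19×5.0 = 355 → profitable ✗.
5 of the 6 constraints hold; not an equilibrium.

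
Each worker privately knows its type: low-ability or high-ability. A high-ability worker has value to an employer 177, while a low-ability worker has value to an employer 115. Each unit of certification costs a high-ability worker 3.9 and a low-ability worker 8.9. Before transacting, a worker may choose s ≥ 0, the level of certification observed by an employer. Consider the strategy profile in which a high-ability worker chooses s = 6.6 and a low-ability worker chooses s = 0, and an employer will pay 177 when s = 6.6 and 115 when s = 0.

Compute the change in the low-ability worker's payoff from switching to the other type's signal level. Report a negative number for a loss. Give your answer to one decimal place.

3.3

Playing s = 0 the low-ability worker receives 115.
Deviating to s = 6.6 brings payment 177 at cost 8.9 × 6.6 = 58.74, netting 118.26.
Gain from deviating: 118.26 − 115 = 3.26, i.e. 3.3 to one decimal place.
The gain is positive, so the low-ability type's incentive-compatibility constraint is violated — this profile is not a separating equilibrium.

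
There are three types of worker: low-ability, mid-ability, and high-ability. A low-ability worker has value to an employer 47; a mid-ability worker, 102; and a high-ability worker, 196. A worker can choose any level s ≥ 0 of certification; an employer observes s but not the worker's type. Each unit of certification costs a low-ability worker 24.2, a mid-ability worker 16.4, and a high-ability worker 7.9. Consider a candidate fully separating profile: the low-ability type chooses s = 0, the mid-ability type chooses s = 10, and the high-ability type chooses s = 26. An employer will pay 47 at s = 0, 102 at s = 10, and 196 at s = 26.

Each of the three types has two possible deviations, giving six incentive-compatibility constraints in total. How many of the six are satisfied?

Low-ability (own payoff 47): to s=10 gives 102 − 24.2×10 = -140 → no gain ✓; to s=26 gives 196 − 24.2×26 = -433.2 → no gain ✓.
High-ability (own payoff 196 − 7.9×26 = -9.4): to s=0 gives 47 → profitable ✗; to s=10 gives 102 − 7.9×10 = 23 → profitable ✗.
Mid-ability (own payoff 102 − 16.4×10 = -62): to s=0 gives 47 → profitable ✗; to s=26 gives 196 − 16.4×26 = -230.4 → no gain ✓.
3 of the 6 constraints hold; not an equilibrium.

3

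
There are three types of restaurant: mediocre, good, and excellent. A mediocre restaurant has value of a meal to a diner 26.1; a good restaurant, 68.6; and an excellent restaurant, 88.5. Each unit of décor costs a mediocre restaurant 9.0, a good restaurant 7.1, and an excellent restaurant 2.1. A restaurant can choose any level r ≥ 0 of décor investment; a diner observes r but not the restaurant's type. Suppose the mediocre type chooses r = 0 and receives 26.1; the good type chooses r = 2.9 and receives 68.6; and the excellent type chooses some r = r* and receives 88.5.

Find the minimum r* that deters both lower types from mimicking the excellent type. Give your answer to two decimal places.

Good type (on-path payoff 68.6 − 7.1×2.9 = 48.01) won't mimic when 48.01 ≥ 88.5 − 7.1·r*, i.e. r* ≥ 5.70.
Mediocre type (on-path payoff 26.1) won't mimic when 26.1 ≥ 88.5 − 9.0·r*, i.e. r* ≥ 6.93.
Both must hold, so r* = max(6.93, 5.70) = 6.93. The mediocre type's constraint binds.

6.93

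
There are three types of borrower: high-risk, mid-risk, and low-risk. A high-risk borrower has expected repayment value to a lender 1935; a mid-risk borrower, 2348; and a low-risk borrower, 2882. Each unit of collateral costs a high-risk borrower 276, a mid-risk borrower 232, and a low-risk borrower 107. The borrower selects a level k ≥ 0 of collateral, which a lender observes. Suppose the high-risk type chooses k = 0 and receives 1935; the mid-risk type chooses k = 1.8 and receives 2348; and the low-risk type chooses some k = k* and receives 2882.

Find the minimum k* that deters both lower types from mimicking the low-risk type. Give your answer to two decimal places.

4.10

Mid-risk type (on-path payoff 2348 − 232×1.8 = 1930.4) won't mimic when 1930.4 ≥ 2882 − 232·k*, i.e. k* ≥ 4.10.
High-risk type (on-path payoff 1935) won't mimic when 1935 ≥ 2882 − 276·k*, i.e. k* ≥ 3.43.
Both must hold, so k* = max(3.43, 4.10) = 4.10. The mid-risk type's constraint binds.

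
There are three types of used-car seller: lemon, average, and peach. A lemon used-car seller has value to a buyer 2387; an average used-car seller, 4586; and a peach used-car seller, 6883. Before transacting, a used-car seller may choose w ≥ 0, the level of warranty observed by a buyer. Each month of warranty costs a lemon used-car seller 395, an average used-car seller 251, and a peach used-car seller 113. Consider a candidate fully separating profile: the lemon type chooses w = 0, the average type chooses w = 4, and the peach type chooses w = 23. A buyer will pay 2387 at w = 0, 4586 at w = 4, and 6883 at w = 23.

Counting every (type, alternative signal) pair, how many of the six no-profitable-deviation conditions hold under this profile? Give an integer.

Peach (own payoff 6883 − 113×23 = 4284): to w=0 gives 2387 → no gain ✓; to w=4 gives 4586 − 113×4 = 4134 → no gain ✓.
Average (own payoff 4586 − 251×4 = 3582): to w=0 gives 2387 → no gain ✓; to w=23 gives 6883 − 251×23 = 1110 → no gain ✓.
Lemon (own payoff 2387): to w=4 gives 4586 − 395×4 = 3006 → profitable ✗; to w=23 gives 6883 − 395×23 = -2202 → no gain ✓.
5 of the 6 constraints hold; not an equilibrium.

5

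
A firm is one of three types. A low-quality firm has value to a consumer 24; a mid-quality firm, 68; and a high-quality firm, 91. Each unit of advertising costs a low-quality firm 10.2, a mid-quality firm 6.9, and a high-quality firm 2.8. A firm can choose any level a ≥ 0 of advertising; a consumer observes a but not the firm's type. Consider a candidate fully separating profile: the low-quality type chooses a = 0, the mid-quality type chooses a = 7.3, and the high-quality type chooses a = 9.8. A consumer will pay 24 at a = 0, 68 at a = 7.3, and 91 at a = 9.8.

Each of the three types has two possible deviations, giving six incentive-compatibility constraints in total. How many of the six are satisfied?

4

Mid-quality (own payoff 68 − 6.9×7.3 = 17.63): to a=0 gives 24 → profitable ✗; to a=9.8 gives 91 − 6.9×9.8 = 23.38 → profitable ✗.
High-quality (own payoff 91 − 2.8×9.8 = 63.56): to a=0 gives 24 → no gain ✓; to a=7.3 gives 68 − 2.8×7.3 = 47.56 → no gain ✓.
Low-quality (own payoff 24): to a=7.3 gives 68 − 10.2×7.3 = -6.46 → no gain ✓; to a=9.8 gives 91 − 10.2×9.8 = -8.96 → no gain ✓.
4 of the 6 constraints hold; not an equilibrium.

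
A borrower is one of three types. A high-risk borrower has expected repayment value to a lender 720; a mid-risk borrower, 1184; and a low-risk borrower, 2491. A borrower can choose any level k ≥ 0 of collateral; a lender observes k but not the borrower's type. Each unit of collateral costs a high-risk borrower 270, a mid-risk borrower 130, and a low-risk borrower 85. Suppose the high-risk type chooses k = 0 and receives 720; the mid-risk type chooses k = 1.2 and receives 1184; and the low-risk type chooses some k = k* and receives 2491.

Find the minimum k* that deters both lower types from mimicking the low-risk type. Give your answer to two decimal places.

11.25

High-risk type (on-path payoff 720) won't mimic when 720 ≥ 2491 − 270·k*, i.e. k* ≥ 6.56.
Mid-risk type (on-path payoff 1184 − 130×1.2 = 1028) won't mimic when 1028 ≥ 2491 − 130·k*, i.e. k* ≥ 11.25.
Both must hold, so k* = max(6.56, 11.25) = 11.25. The mid-risk type's constraint binds.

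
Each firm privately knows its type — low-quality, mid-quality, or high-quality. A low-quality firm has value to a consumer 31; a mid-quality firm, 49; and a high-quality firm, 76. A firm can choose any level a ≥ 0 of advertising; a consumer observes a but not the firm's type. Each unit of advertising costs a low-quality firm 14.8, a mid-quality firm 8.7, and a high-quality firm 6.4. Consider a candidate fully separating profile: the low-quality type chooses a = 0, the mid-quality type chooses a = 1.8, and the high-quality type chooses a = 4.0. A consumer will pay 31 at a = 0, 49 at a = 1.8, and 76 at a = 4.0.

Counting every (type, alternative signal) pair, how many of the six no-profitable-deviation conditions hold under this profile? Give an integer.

Mid-quality (own payoff 49 − 8.7×1.8 = 33.34): to a=0 gives 31 → no gain ✓; to a=4.0 gives 76 − 8.7×4.0 = 41.2 → profitable ✗.
Low-quality (own payoff 31): to a=1.8 gives 49 − 14.8×1.8 = 22.36 → no gain ✓; to a=4.0 gives 76 − 14.8×4.0 = 16.8 → no gain ✓.
High-quality (own payoff 76 − 6.4×4.0 = 50.4): to a=0 gives 31 → no gain ✓; to a=1.8 gives 49 − 6.4×1.8 = 37.48 → no gain ✓.
5 of the 6 constraints hold; not an equilibrium.

5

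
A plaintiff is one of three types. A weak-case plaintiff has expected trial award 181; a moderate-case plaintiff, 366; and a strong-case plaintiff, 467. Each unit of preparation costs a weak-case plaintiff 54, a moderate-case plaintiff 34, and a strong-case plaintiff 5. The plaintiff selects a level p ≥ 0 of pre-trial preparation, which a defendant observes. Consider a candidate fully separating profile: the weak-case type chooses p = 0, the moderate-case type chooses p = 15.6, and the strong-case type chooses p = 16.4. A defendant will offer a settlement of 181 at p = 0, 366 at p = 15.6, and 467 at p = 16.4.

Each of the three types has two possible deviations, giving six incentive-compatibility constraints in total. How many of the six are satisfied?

4

Strong-case (own payoff 467 − 5×16.4 = 385): to p=0 gives 181 → no gain ✓; to p=15.6 gives 366 − 5×15.6 = 288 → no gain ✓.
Moderate-case (own payoff 366 − 34×15.6 = -164.4): to p=0 gives 181 → profitable ✗; to p=16.4 gives 467 − 34×16.4 = -90.6 → profitable ✗.
Weak-case (own payoff 181): to p=15.6 gives 366 − 54×15.6 = -476.4 → no gain ✓; to p=16.4 gives 467 − 54×16.4 = -418.6 → no gain ✓.
4 of the 6 constraints hold; not an equilibrium.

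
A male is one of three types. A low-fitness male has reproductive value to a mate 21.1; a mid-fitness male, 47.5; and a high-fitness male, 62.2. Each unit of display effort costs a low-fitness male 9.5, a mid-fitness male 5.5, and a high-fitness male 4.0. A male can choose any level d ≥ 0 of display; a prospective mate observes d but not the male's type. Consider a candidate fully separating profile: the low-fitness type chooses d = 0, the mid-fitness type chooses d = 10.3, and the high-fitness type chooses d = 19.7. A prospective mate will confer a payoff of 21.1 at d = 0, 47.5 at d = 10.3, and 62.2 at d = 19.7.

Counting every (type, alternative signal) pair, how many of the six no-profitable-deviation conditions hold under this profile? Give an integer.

Low-fitness (own payoff 21.1): to d=10.3 gives 47.5 − 9.5×10.3 = -50.35 → no gain ✓; to d=19.7 gives 62.2 − 9.5×19.7 = -124.95 → no gain ✓.
Mid-fitness (own payoff 47.5 − 5.5×10.3 = -9.15): to d=0 gives 21.1 → profitable ✗; to d=19.7 gives 62.2 − 5.5×19.7 = -46.15 → no gain ✓.
High-fitness (own payoff 62.2 − 4.0×19.7 = -16.6): to d=0 gives 21.1 → profitable ✗; to d=10.3 gives 47.5 − 4.0×10.3 = 6.3 → profitable ✗.
3 of the 6 constraints hold; not an equilibrium.

3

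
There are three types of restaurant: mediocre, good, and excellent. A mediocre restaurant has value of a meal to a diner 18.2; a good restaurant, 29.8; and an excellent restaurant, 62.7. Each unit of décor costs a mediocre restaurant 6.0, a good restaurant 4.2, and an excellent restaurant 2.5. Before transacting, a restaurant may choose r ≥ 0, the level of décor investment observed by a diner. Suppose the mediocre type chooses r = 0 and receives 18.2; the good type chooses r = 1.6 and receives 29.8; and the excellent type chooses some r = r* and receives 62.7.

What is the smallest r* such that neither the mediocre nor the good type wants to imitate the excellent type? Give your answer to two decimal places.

Mediocre type (on-path payoff 18.2) won't mimic when 18.2 ≥ 62.7 − 6.0·r*, i.e. r* ≥ 7.42.
Good type (on-path payoff 29.8 − 4.2×1.6 = 23.08) won't mimic when 23.08 ≥ 62.7 − 4.2·r*, i.e. r* ≥ 9.43.
Both must hold, so r* = max(7.42, 9.43) = 9.43. The good type's constraint binds.

9.43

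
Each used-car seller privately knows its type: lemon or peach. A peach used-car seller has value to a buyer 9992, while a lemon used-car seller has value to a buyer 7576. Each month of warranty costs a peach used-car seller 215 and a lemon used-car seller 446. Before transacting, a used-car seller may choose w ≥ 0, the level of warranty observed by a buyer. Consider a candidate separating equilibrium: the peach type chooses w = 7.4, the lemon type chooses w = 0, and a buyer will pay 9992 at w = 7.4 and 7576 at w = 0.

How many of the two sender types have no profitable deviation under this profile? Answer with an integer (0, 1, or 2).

2

Peach type: signal → 9992 − 215 × 7.4 = 8401; deviate to 0 → 7576. IC holds (8401 ≥ 7576).
Lemon type: stay at 0 → 7576; mimic → 9992 − 446 × 7.4 = 6691.6. IC holds (7576 ≥ 6691.6).
2 of 2 constraints hold, so this is a separating equilibrium.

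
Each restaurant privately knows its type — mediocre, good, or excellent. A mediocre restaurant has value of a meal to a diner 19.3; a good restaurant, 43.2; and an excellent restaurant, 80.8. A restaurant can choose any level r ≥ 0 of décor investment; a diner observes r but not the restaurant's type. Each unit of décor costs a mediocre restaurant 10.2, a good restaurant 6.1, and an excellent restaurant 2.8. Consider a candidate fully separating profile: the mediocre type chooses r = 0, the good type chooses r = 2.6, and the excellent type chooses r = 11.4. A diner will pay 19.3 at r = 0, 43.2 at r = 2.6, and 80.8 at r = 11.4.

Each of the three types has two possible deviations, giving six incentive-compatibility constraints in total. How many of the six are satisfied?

Mediocre (own payoff 19.3): to r=2.6 gives 43.2 − 10.2×2.6 = 16.68 → no gain ✓; to r=11.4 gives 80.8 − 10.2×11.4 = -35.48 → no gain ✓.
Good (own payoff 43.2 − 6.1×2.6 = 27.34): to r=0 gives 19.3 → no gain ✓; to r=11.4 gives 80.8 − 6.1×11.4 = 11.26 → no gain ✓.
Excellent (own payoff 80.8 − 2.8×11.4 = 48.88): to r=0 gives 19.3 → no gain ✓; to r=2.6 gives 43.2 − 2.8×2.6 = 35.92 → no gain ✓.
6 of the 6 constraints hold; this profile is a separating equilibrium.

6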